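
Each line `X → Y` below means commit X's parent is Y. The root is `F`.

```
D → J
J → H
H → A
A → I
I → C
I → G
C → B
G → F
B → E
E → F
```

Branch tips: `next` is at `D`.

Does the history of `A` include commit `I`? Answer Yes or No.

Ancestors of A (commits reachable by following parents): {A, B, C, E, F, G, I}.
I is in that set, so it is an ancestor of A.

Yes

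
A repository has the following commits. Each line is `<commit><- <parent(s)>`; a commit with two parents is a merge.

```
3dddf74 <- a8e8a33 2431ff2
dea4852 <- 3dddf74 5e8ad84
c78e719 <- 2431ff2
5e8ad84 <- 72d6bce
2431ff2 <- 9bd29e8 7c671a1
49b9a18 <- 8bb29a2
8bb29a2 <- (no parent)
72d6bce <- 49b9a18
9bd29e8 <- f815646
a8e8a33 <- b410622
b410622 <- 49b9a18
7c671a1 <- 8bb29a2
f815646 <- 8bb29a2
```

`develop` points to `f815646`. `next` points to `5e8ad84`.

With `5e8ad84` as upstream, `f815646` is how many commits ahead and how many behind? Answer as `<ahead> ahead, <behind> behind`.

1 ahead, 3 behind

Reachable from f815646: {8bb29a2, f815646}.
Reachable from 5e8ad84: {49b9a18, 5e8ad84, 72d6bce, 8bb29a2}.
Only in f815646's history (ahead): {f815646} — 1.
Only in 5e8ad84's history (behind): {49b9a18, 5e8ad84, 72d6bce} — 3.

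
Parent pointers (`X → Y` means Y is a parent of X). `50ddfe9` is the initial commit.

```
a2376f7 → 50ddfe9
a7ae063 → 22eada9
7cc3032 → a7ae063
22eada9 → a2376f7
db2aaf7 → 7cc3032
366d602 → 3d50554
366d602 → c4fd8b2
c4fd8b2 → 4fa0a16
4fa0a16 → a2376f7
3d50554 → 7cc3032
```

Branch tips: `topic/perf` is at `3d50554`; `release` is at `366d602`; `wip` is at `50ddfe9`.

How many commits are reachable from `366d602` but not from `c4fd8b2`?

5

Reachable from 366d602: {22eada9, 366d602, 3d50554, 4fa0a16, 50ddfe9, 7cc3032, a2376f7, a7ae063, c4fd8b2}.
Reachable from c4fd8b2: {4fa0a16, 50ddfe9, a2376f7, c4fd8b2}.
In 366d602's history but not c4fd8b2's: {22eada9, 366d602, 3d50554, 7cc3032, a7ae063} — 5 commits.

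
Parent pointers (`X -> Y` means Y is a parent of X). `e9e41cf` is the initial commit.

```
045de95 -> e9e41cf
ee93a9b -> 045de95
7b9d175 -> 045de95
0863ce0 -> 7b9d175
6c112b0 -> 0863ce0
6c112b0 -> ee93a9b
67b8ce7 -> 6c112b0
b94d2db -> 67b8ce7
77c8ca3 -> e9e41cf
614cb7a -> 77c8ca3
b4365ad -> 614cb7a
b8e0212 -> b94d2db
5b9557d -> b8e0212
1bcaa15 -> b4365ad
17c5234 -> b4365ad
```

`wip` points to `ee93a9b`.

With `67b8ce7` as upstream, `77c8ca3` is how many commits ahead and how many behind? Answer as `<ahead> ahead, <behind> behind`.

Reachable from 77c8ca3: {77c8ca3, e9e41cf}.
Reachable from 67b8ce7: {045de95, 0863ce0, 67b8ce7, 6c112b0, 7b9d175, e9e41cf, ee93a9b}.
Only in 77c8ca3's history (ahead): {77c8ca3} — 1.
Only in 67b8ce7's history (behind): {045de95, 0863ce0, 67b8ce7, 6c112b0, 7b9d175, ee93a9b} — 6.

1 ahead, 6 behind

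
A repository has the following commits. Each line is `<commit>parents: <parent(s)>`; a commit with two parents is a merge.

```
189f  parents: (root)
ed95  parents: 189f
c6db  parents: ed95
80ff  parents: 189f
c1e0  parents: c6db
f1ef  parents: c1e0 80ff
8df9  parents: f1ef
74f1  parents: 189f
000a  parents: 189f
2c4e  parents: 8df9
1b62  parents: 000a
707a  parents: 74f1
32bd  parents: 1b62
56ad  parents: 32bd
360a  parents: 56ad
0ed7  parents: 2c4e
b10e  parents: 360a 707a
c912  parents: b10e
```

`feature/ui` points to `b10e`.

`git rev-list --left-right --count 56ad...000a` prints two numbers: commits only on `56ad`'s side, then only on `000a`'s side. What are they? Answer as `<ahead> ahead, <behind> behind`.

3 ahead, 0 behind

Reachable from 56ad: {000a, 189f, 1b62, 32bd, 56ad}.
Reachable from 000a: {000a, 189f}.
Only in 56ad's history (ahead): {1b62, 32bd, 56ad} — 3.
Only in 000a's history (behind): {} — 0.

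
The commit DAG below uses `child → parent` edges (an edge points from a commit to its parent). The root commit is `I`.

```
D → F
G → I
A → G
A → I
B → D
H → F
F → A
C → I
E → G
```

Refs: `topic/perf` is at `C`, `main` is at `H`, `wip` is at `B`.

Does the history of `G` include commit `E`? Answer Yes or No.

Ancestors of G: {G, I}.
E is not in that set, so it is not an ancestor of G.

No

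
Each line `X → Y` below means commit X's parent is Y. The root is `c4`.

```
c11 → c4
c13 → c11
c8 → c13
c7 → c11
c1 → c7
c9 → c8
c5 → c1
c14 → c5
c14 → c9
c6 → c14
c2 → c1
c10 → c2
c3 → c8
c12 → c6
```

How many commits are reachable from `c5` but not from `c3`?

3

Reachable from c5: {c1, c11, c4, c5, c7}.
Reachable from c3: {c11, c13, c3, c4, c8}.
In c5's history but not c3's: {c1, c5, c7} — 3 commits.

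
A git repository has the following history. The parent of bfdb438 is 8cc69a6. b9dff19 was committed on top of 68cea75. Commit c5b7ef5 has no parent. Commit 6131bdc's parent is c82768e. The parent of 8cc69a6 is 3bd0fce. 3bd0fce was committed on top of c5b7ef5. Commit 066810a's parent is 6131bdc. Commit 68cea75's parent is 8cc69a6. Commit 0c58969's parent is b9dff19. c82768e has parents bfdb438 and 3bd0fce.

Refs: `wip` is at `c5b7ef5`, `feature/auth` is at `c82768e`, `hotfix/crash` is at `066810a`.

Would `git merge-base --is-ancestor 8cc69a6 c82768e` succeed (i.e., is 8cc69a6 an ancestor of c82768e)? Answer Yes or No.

Yes

Ancestors of c82768e (commits reachable by following parents): {3bd0fce, 8cc69a6, bfdb438, c5b7ef5, c82768e}.
8cc69a6 is in that set, so it is an ancestor of c82768e.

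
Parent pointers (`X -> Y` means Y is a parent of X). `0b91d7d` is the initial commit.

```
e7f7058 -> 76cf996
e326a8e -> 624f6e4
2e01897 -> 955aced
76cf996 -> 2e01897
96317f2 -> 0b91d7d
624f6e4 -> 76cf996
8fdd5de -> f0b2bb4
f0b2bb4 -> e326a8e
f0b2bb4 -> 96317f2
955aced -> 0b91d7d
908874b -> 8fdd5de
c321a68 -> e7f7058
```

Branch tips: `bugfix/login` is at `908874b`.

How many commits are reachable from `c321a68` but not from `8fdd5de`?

Reachable from c321a68: {0b91d7d, 2e01897, 76cf996, 955aced, c321a68, e7f7058}.
Reachable from 8fdd5de: {0b91d7d, 2e01897, 624f6e4, 76cf996, 8fdd5de, 955aced, 96317f2, e326a8e, f0b2bb4}.
In c321a68's history but not 8fdd5de's: {c321a68, e7f7058} — 2 commits.

2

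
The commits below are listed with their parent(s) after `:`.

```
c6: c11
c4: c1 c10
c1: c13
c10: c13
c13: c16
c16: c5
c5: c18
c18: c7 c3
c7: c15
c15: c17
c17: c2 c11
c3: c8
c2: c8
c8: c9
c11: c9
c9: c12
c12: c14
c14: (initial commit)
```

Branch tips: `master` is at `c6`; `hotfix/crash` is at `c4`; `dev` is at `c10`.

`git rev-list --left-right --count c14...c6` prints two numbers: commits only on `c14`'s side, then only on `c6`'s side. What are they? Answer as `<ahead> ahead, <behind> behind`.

Reachable from c14: {c14}.
Reachable from c6: {c11, c12, c14, c6, c9}.
Only in c14's history (ahead): {} — 0.
Only in c6's history (behind): {c11, c12, c6, c9} — 4.

0 ahead, 4 behind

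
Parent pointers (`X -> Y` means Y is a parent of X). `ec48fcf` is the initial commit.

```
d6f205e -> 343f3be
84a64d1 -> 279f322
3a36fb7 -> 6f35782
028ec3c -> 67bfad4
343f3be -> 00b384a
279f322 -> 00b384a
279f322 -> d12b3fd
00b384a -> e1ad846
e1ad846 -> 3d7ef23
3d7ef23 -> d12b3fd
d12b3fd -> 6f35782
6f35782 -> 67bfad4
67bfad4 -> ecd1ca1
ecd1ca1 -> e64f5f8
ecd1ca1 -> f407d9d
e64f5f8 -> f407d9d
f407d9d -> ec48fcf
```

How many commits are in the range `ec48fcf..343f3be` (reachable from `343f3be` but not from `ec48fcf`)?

10

Reachable from 343f3be: {00b384a, 343f3be, 3d7ef23, 67bfad4, 6f35782, d12b3fd, e1ad846, e64f5f8, ec48fcf, ecd1ca1, f407d9d}.
Reachable from ec48fcf: {ec48fcf}.
In 343f3be's history but not ec48fcf's: {00b384a, 343f3be, 3d7ef23, 67bfad4, 6f35782, d12b3fd, e1ad846, e64f5f8, ecd1ca1, f407d9d} — 10 commits.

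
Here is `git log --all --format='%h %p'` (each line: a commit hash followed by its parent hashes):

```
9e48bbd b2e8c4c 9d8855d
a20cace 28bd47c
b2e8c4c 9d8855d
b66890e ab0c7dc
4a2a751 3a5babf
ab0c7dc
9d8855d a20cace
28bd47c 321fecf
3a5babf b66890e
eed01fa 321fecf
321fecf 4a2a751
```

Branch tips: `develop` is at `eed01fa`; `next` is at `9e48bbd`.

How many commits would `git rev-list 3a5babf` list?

Walking parent pointers from 3a5babf: reachable set = {3a5babf, ab0c7dc, b66890e}.
That is 3 commits.

3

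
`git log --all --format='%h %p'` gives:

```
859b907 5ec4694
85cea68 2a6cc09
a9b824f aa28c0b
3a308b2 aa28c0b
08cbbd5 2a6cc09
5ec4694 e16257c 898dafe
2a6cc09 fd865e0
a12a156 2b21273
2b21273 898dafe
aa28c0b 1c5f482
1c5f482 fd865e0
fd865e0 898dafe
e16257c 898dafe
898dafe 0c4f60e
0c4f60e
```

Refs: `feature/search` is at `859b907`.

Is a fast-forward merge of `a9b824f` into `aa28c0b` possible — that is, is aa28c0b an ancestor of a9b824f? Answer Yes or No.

Yes

A fast-forward from aa28c0b to a9b824f is possible iff aa28c0b is an ancestor of a9b824f.
Ancestors of a9b824f: {0c4f60e, 1c5f482, 898dafe, a9b824f, aa28c0b, fd865e0}.
aa28c0b is among them, so fast-forward is possible.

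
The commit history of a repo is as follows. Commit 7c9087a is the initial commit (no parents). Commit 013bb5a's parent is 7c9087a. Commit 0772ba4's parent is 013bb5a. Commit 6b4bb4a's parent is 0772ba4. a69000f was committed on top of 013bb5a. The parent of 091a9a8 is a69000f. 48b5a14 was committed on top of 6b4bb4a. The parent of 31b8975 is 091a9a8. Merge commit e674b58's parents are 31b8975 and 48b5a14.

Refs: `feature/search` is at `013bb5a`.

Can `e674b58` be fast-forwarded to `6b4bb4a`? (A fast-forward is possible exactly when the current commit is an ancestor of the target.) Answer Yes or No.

A fast-forward from e674b58 to 6b4bb4a is possible iff e674b58 is an ancestor of 6b4bb4a.
Ancestors of 6b4bb4a: {013bb5a, 0772ba4, 6b4bb4a, 7c9087a}.
e674b58 is not among them, so fast-forward is not possible.

No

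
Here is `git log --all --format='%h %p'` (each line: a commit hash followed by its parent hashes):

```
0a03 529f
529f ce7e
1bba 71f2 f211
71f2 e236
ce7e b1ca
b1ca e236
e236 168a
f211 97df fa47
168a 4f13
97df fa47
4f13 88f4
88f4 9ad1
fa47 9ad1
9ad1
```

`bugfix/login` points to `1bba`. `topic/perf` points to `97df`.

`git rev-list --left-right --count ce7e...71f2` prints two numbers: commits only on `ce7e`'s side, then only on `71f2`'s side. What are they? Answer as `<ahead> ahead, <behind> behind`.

Reachable from ce7e: {168a, 4f13, 88f4, 9ad1, b1ca, ce7e, e236}.
Reachable from 71f2: {168a, 4f13, 71f2, 88f4, 9ad1, e236}.
Only in ce7e's history (ahead): {b1ca, ce7e} — 2.
Only in 71f2's history (behind): {71f2} — 1.

2 ahead, 1 behind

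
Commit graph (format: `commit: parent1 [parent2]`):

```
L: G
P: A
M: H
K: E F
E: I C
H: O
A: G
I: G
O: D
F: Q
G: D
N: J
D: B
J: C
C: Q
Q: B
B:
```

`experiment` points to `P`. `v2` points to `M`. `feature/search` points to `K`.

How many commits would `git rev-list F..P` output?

Reachable from P: {A, B, D, G, P}.
Reachable from F: {B, F, Q}.
In P's history but not F's: {A, D, G, P} — 4 commits.

4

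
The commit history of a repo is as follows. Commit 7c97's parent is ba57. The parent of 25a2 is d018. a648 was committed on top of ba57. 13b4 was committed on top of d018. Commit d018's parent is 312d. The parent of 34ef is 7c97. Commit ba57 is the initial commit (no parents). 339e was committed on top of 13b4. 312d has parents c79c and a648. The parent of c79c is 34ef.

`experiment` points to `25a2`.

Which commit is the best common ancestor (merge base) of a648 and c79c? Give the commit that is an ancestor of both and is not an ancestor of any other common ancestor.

ba57

Ancestors of a648: {a648, ba57}.
Ancestors of c79c: {34ef, 7c97, ba57, c79c}.
Common ancestors: {ba57}.
The only common ancestor is ba57, so it is the merge base.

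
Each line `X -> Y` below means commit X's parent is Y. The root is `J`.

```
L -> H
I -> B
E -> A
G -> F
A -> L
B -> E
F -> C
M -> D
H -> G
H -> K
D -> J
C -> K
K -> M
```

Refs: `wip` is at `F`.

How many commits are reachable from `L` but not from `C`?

Reachable from L: {C, D, F, G, H, J, K, L, M}.
Reachable from C: {C, D, J, K, M}.
In L's history but not C's: {F, G, H, L} — 4 commits.

4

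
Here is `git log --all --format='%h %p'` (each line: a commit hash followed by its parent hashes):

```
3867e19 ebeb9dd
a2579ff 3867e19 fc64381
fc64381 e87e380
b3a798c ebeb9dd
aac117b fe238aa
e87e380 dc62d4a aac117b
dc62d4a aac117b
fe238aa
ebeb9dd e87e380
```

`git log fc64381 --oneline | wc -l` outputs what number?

5

Walking parent pointers from fc64381: reachable set = {aac117b, dc62d4a, e87e380, fc64381, fe238aa}.
That is 5 commits.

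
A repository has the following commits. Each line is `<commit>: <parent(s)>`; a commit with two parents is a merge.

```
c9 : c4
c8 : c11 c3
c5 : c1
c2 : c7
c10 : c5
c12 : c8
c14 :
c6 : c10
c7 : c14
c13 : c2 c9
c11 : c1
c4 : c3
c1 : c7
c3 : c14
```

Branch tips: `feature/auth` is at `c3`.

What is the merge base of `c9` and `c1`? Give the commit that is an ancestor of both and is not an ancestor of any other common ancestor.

c14

Ancestors of c9: {c14, c3, c4, c9}.
Ancestors of c1: {c1, c14, c7}.
Common ancestors: {c14}.
The only common ancestor is c14, so it is the merge base.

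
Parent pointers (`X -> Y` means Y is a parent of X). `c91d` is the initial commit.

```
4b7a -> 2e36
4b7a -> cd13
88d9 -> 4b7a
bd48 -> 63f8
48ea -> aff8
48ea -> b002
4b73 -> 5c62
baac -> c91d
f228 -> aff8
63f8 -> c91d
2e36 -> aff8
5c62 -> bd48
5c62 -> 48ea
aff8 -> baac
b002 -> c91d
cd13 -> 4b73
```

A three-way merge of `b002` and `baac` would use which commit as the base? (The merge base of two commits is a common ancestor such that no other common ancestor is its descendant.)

c91d

Ancestors of b002: {b002, c91d}.
Ancestors of baac: {baac, c91d}.
Common ancestors: {c91d}.
The only common ancestor is c91d, so it is the merge base.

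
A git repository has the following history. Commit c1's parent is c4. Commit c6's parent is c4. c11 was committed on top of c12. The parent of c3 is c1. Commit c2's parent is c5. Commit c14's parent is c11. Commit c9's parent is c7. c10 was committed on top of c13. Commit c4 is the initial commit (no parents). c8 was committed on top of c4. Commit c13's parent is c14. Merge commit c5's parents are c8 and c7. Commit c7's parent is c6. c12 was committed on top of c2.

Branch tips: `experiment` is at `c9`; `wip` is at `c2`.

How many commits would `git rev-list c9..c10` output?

Reachable from c10: {c10, c11, c12, c13, c14, c2, c4, c5, c6, c7, c8}.
Reachable from c9: {c4, c6, c7, c9}.
In c10's history but not c9's: {c10, c11, c12, c13, c14, c2, c5, c8} — 8 commits.

8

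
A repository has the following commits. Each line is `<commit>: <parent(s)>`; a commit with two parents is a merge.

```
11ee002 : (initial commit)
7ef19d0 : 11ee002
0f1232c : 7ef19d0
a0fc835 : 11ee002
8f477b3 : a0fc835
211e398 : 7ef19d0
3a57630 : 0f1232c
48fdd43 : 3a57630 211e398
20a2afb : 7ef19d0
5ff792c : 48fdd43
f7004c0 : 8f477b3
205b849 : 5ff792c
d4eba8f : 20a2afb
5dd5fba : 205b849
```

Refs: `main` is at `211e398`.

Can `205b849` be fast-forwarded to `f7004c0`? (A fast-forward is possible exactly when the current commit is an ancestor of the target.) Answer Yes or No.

A fast-forward from 205b849 to f7004c0 is possible iff 205b849 is an ancestor of f7004c0.
Ancestors of f7004c0: {11ee002, 8f477b3, a0fc835, f7004c0}.
205b849 is not among them, so fast-forward is not possible.

No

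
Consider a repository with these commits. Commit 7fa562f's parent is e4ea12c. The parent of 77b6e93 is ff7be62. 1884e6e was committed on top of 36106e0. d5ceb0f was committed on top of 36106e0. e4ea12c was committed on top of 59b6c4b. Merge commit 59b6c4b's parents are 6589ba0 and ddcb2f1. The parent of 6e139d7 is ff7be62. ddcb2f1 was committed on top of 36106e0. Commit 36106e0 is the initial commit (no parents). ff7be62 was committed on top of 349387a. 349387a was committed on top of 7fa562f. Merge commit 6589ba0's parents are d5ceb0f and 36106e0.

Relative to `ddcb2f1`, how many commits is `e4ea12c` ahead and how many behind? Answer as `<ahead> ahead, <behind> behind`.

4 ahead, 0 behind

Reachable from e4ea12c: {36106e0, 59b6c4b, 6589ba0, d5ceb0f, ddcb2f1, e4ea12c}.
Reachable from ddcb2f1: {36106e0, ddcb2f1}.
Only in e4ea12c's history (ahead): {59b6c4b, 6589ba0, d5ceb0f, e4ea12c} — 4.
Only in ddcb2f1's history (behind): {} — 0.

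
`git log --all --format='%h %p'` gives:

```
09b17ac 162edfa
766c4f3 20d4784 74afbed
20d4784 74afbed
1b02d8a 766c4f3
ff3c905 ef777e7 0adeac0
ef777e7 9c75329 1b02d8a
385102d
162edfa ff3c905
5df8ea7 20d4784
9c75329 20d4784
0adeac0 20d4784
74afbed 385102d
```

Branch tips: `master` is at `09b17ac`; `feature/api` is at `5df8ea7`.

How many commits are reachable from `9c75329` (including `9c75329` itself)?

4

Walking parent pointers from 9c75329: reachable set = {20d4784, 385102d, 74afbed, 9c75329}.
That is 4 commits.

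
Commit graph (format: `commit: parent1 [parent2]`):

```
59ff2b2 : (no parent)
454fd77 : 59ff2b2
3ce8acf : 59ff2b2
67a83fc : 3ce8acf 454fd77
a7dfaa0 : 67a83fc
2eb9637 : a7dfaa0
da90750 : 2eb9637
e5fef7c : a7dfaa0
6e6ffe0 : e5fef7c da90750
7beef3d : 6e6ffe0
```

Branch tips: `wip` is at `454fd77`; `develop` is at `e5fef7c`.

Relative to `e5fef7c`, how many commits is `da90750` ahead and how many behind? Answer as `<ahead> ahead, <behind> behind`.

2 ahead, 1 behind

Reachable from da90750: {2eb9637, 3ce8acf, 454fd77, 59ff2b2, 67a83fc, a7dfaa0, da90750}.
Reachable from e5fef7c: {3ce8acf, 454fd77, 59ff2b2, 67a83fc, a7dfaa0, e5fef7c}.
Only in da90750's history (ahead): {2eb9637, da90750} — 2.
Only in e5fef7c's history (behind): {e5fef7c} — 1.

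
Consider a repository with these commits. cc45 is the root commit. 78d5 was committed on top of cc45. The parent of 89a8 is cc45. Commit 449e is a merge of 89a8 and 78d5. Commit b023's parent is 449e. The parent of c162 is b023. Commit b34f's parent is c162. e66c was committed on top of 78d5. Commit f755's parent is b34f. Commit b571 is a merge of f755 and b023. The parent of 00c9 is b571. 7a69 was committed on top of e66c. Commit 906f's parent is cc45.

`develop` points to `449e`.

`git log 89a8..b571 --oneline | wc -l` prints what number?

Reachable from b571: {449e, 78d5, 89a8, b023, b34f, b571, c162, cc45, f755}.
Reachable from 89a8: {89a8, cc45}.
In b571's history but not 89a8's: {449e, 78d5, b023, b34f, b571, c162, f755} — 7 commits.

7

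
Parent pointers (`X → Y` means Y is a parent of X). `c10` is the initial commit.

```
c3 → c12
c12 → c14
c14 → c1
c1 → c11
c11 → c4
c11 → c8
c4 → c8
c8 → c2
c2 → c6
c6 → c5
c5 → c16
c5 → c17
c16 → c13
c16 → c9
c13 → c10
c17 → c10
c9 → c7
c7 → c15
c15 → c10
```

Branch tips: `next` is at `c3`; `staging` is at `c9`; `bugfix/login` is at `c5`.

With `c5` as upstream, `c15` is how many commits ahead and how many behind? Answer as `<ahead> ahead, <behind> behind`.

Reachable from c15: {c10, c15}.
Reachable from c5: {c10, c13, c15, c16, c17, c5, c7, c9}.
Only in c15's history (ahead): {} — 0.
Only in c5's history (behind): {c13, c16, c17, c5, c7, c9} — 6.

0 ahead, 6 behind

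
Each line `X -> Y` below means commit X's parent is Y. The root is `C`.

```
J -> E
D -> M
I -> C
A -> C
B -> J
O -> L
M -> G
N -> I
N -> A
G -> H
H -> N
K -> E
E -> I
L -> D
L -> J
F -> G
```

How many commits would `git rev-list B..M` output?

Reachable from M: {A, C, G, H, I, M, N}.
Reachable from B: {B, C, E, I, J}.
In M's history but not B's: {A, G, H, M, N} — 5 commits.

5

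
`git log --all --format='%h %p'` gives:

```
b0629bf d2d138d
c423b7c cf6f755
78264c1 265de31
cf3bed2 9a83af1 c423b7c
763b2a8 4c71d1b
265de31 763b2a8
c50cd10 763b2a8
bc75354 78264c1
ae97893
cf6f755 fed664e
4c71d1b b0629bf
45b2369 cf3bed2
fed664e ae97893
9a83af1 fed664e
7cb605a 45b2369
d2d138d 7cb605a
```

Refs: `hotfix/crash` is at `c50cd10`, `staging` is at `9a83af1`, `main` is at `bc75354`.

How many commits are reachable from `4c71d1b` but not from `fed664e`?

Reachable from 4c71d1b: {45b2369, 4c71d1b, 7cb605a, 9a83af1, ae97893, b0629bf, c423b7c, cf3bed2, cf6f755, d2d138d, fed664e}.
Reachable from fed664e: {ae97893, fed664e}.
In 4c71d1b's history but not fed664e's: {45b2369, 4c71d1b, 7cb605a, 9a83af1, b0629bf, c423b7c, cf3bed2, cf6f755, d2d138d} — 9 commits.

9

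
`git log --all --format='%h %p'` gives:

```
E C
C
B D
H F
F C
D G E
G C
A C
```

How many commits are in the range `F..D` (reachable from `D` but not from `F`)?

Reachable from D: {C, D, E, G}.
Reachable from F: {C, F}.
In D's history but not F's: {D, E, G} — 3 commits.

3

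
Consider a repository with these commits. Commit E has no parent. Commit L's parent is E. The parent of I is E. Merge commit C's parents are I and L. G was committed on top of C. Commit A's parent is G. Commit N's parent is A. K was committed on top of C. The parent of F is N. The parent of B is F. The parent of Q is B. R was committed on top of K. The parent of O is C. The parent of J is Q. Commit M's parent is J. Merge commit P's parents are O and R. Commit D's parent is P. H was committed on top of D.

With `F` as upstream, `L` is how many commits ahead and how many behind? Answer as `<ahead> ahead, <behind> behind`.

Reachable from L: {E, L}.
Reachable from F: {A, C, E, F, G, I, L, N}.
Only in L's history (ahead): {} — 0.
Only in F's history (behind): {A, C, F, G, I, N} — 6.

0 ahead, 6 behind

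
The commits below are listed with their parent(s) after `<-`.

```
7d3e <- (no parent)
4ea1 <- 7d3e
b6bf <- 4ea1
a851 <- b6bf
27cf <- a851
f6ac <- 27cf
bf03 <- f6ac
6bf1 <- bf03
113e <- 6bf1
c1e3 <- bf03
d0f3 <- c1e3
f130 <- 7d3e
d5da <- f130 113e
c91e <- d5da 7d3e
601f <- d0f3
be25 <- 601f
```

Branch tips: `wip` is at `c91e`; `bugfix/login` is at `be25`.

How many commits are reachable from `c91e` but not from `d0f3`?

5

Reachable from c91e: {113e, 27cf, 4ea1, 6bf1, 7d3e, a851, b6bf, bf03, c91e, d5da, f130, f6ac}.
Reachable from d0f3: {27cf, 4ea1, 7d3e, a851, b6bf, bf03, c1e3, d0f3, f6ac}.
In c91e's history but not d0f3's: {113e, 6bf1, c91e, d5da, f130} — 5 commits.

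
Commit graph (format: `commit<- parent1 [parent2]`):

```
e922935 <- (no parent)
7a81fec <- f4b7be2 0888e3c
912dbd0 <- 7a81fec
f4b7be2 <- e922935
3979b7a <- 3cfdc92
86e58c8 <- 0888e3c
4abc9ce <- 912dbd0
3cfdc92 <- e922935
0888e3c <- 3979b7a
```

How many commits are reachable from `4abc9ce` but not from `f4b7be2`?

Reachable from 4abc9ce: {0888e3c, 3979b7a, 3cfdc92, 4abc9ce, 7a81fec, 912dbd0, e922935, f4b7be2}.
Reachable from f4b7be2: {e922935, f4b7be2}.
In 4abc9ce's history but not f4b7be2's: {0888e3c, 3979b7a, 3cfdc92, 4abc9ce, 7a81fec, 912dbd0} — 6 commits.

6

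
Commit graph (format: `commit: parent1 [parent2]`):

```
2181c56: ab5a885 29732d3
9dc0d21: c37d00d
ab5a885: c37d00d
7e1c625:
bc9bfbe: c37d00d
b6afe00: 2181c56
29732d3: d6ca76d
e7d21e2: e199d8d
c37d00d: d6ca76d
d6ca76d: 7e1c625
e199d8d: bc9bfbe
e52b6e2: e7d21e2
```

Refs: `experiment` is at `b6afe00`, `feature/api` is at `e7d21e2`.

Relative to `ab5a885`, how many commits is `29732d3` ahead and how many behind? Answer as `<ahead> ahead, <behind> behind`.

Reachable from 29732d3: {29732d3, 7e1c625, d6ca76d}.
Reachable from ab5a885: {7e1c625, ab5a885, c37d00d, d6ca76d}.
Only in 29732d3's history (ahead): {29732d3} — 1.
Only in ab5a885's history (behind): {ab5a885, c37d00d} — 2.

1 ahead, 2 behind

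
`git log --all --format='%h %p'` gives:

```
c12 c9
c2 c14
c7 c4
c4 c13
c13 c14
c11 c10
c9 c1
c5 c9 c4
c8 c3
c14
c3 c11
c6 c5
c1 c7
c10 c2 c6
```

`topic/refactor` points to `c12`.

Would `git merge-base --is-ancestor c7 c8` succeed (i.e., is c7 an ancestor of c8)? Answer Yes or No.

Ancestors of c8 (commits reachable by following parents): {c1, c10, c11, c13, c14, c2, c3, c4, c5, c6, c7, c8, c9}.
c7 is in that set, so it is an ancestor of c8.

Yes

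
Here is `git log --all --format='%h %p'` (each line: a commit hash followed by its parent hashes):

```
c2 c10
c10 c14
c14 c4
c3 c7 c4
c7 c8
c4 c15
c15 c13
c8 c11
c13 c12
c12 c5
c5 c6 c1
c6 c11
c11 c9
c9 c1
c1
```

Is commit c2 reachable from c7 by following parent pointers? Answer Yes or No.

Ancestors of c7: {c1, c11, c7, c8, c9}.
c2 is not in that set, so it is not an ancestor of c7.

No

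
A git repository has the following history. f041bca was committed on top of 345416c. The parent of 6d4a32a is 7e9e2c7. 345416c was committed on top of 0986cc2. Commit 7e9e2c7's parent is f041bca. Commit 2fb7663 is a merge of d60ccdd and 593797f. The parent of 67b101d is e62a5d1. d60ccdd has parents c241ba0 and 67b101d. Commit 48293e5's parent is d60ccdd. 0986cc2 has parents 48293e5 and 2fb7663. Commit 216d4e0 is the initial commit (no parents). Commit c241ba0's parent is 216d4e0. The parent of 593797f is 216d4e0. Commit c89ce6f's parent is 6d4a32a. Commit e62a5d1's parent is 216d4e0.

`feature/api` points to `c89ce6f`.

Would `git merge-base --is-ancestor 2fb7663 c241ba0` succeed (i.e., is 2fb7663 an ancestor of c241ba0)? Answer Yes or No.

No

Ancestors of c241ba0: {216d4e0, c241ba0}.
2fb7663 is not in that set, so it is not an ancestor of c241ba0.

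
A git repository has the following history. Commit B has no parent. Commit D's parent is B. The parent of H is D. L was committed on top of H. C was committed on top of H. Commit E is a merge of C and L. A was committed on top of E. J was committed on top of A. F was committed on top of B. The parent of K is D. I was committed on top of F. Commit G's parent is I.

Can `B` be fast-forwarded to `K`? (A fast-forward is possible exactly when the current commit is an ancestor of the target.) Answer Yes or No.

A fast-forward from B to K is possible iff B is an ancestor of K.
Ancestors of K: {B, D, K}.
B is among them, so fast-forward is possible.

Yes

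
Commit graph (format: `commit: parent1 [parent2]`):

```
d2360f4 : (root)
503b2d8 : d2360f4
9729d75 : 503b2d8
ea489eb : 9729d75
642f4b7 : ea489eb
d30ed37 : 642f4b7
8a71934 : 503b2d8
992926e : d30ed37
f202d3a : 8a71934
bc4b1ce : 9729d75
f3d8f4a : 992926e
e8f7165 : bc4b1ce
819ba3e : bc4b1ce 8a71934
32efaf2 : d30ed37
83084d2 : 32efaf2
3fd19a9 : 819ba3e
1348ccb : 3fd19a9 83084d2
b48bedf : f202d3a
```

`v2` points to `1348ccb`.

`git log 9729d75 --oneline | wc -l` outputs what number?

3

Walking parent pointers from 9729d75: reachable set = {503b2d8, 9729d75, d2360f4}.
That is 3 commits.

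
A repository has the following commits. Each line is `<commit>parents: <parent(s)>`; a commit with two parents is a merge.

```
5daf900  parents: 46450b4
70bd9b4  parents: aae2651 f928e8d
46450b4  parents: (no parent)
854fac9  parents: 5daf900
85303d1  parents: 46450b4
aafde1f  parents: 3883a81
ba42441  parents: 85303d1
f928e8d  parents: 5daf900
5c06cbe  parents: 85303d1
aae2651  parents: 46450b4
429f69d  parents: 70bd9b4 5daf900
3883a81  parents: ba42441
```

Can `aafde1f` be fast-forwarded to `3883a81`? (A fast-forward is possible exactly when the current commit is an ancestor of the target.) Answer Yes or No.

No

A fast-forward from aafde1f to 3883a81 is possible iff aafde1f is an ancestor of 3883a81.
Ancestors of 3883a81: {3883a81, 46450b4, 85303d1, ba42441}.
aafde1f is not among them, so fast-forward is not possible.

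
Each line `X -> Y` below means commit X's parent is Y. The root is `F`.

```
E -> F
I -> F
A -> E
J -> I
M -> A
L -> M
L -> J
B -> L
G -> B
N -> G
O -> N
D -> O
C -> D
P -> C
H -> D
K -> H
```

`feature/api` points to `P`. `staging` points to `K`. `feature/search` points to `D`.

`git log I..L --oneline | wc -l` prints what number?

Reachable from L: {A, E, F, I, J, L, M}.
Reachable from I: {F, I}.
In L's history but not I's: {A, E, J, L, M} — 5 commits.

5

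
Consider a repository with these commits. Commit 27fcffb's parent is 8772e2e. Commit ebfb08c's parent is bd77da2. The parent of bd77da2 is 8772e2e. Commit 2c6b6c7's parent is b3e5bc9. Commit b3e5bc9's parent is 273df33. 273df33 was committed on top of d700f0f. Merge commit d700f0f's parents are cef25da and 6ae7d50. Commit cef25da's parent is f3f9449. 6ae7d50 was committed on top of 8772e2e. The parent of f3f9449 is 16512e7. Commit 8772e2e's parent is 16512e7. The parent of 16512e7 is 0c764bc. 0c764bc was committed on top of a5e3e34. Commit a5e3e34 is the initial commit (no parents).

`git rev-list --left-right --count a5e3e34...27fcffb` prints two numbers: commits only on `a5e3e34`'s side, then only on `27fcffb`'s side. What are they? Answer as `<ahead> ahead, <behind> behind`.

Reachable from a5e3e34: {a5e3e34}.
Reachable from 27fcffb: {0c764bc, 16512e7, 27fcffb, 8772e2e, a5e3e34}.
Only in a5e3e34's history (ahead): {} — 0.
Only in 27fcffb's history (behind): {0c764bc, 16512e7, 27fcffb, 8772e2e} — 4.

0 ahead, 4 behind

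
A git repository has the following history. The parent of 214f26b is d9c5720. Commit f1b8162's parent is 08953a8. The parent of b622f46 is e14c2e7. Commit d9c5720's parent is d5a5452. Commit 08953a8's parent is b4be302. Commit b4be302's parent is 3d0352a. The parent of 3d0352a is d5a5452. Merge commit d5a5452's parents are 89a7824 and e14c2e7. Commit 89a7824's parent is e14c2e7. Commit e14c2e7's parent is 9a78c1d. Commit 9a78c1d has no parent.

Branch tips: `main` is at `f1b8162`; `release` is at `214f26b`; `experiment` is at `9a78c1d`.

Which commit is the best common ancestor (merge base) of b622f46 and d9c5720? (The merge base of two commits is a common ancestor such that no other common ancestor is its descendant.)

Ancestors of b622f46: {9a78c1d, b622f46, e14c2e7}.
Ancestors of d9c5720: {89a7824, 9a78c1d, d5a5452, d9c5720, e14c2e7}.
Common ancestors: {9a78c1d, e14c2e7}.
Among these, e14c2e7 is not an ancestor of any other common ancestor — it is the merge base.

e14c2e7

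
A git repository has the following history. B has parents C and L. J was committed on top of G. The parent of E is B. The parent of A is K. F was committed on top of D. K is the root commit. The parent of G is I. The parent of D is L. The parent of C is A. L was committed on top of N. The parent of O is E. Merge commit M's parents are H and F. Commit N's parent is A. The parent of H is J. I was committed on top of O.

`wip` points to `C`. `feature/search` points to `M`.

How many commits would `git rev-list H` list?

12

Walking parent pointers from H: reachable set = {A, B, C, E, G, H, I, J, K, L, N, O}.
That is 12 commits.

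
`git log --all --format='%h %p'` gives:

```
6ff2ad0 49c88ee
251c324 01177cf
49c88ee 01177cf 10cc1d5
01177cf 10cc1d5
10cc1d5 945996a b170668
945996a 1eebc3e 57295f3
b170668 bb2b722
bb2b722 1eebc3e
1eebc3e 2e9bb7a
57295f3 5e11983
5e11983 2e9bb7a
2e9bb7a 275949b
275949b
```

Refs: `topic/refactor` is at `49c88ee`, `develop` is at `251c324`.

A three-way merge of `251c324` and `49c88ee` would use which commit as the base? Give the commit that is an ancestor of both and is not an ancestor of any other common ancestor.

01177cf

Ancestors of 251c324: {01177cf, 10cc1d5, 1eebc3e, 251c324, 275949b, 2e9bb7a, 57295f3, 5e11983, 945996a, b170668, bb2b722}.
Ancestors of 49c88ee: {01177cf, 10cc1d5, 1eebc3e, 275949b, 2e9bb7a, 49c88ee, 57295f3, 5e11983, 945996a, b170668, bb2b722}.
Common ancestors: {01177cf, 10cc1d5, 1eebc3e, 275949b, 2e9bb7a, 57295f3, 5e11983, 945996a, b170668, bb2b722}.
Among these, 01177cf is not an ancestor of any other common ancestor — it is the merge base.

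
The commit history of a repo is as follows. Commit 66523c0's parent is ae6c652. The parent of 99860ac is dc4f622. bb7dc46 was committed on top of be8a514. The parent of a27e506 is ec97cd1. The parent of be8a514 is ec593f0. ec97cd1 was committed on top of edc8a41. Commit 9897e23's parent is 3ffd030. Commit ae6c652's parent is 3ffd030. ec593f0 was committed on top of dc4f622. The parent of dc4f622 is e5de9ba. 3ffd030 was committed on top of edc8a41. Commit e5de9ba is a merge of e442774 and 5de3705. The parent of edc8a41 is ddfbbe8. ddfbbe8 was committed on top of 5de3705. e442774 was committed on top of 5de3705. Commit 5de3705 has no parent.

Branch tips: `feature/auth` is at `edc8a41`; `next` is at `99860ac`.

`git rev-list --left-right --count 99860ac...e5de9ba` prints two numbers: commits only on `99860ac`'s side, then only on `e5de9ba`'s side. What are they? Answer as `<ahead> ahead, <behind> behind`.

Reachable from 99860ac: {5de3705, 99860ac, dc4f622, e442774, e5de9ba}.
Reachable from e5de9ba: {5de3705, e442774, e5de9ba}.
Only in 99860ac's history (ahead): {99860ac, dc4f622} — 2.
Only in e5de9ba's history (behind): {} — 0.

2 ahead, 0 behind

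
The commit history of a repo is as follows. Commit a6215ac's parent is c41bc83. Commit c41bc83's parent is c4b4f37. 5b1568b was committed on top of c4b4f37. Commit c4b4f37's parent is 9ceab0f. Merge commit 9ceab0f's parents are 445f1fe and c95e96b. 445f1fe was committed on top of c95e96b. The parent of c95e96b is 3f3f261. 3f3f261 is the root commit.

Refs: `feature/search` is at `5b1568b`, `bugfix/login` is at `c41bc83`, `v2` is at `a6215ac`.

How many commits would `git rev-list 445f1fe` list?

3

Walking parent pointers from 445f1fe: reachable set = {3f3f261, 445f1fe, c95e96b}.
That is 3 commits.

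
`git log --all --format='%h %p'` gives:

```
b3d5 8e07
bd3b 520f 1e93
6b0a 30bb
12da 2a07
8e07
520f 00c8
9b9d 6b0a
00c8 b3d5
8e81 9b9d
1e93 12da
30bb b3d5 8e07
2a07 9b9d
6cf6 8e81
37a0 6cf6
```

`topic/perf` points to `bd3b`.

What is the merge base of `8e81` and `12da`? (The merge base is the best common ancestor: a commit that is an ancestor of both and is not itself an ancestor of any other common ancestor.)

Ancestors of 8e81: {30bb, 6b0a, 8e07, 8e81, 9b9d, b3d5}.
Ancestors of 12da: {12da, 2a07, 30bb, 6b0a, 8e07, 9b9d, b3d5}.
Common ancestors: {30bb, 6b0a, 8e07, 9b9d, b3d5}.
Among these, 9b9d is not an ancestor of any other common ancestor — it is the merge base.

9b9d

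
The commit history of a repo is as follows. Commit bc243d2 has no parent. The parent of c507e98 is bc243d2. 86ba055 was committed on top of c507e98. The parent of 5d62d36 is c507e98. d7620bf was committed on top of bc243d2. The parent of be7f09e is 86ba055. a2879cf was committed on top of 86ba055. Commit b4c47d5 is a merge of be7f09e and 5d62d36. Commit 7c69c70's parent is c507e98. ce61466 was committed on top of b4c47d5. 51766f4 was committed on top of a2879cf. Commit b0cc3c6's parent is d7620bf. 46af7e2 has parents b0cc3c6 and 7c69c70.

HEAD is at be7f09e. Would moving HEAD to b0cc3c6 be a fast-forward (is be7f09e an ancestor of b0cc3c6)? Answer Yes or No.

No

A fast-forward from be7f09e to b0cc3c6 is possible iff be7f09e is an ancestor of b0cc3c6.
Ancestors of b0cc3c6: {b0cc3c6, bc243d2, d7620bf}.
be7f09e is not among them, so fast-forward is not possible.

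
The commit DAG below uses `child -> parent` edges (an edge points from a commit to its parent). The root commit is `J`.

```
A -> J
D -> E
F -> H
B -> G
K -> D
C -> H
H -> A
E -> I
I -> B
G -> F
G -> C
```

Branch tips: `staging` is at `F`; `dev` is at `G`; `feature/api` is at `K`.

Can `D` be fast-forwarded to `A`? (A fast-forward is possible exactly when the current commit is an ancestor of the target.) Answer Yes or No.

No

A fast-forward from D to A is possible iff D is an ancestor of A.
Ancestors of A: {A, J}.
D is not among them, so fast-forward is not possible.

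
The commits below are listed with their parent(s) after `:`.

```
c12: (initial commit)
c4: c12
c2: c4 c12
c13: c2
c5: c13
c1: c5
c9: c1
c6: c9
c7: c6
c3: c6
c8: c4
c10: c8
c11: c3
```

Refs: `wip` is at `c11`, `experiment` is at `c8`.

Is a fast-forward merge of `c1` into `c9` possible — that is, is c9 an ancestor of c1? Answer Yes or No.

No

A fast-forward from c9 to c1 is possible iff c9 is an ancestor of c1.
Ancestors of c1: {c1, c12, c13, c2, c4, c5}.
c9 is not among them, so fast-forward is not possible.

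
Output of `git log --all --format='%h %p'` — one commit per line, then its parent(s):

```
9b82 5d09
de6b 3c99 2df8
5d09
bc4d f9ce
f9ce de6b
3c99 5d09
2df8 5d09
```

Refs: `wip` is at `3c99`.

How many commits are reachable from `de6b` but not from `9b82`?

Reachable from de6b: {2df8, 3c99, 5d09, de6b}.
Reachable from 9b82: {5d09, 9b82}.
In de6b's history but not 9b82's: {2df8, 3c99, de6b} — 3 commits.

3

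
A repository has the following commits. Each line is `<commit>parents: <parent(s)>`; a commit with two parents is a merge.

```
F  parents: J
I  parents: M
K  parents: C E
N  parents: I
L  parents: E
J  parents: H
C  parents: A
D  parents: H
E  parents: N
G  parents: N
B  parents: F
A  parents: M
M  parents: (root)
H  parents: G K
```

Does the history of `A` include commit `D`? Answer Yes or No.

Ancestors of A: {A, M}.
D is not in that set, so it is not an ancestor of A.

No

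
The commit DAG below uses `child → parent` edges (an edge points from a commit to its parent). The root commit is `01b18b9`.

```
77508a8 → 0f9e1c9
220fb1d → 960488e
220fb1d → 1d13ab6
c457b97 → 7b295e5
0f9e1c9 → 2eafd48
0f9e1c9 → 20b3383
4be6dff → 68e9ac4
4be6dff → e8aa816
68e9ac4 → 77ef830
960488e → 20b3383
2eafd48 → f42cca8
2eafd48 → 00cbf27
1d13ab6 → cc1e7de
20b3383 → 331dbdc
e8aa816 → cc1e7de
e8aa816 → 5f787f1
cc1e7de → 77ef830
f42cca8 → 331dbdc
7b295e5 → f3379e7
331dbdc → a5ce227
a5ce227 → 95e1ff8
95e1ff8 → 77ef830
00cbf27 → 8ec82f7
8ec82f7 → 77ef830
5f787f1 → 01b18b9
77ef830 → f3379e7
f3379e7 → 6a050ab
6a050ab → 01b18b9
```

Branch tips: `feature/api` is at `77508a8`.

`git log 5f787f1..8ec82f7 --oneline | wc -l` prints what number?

4

Reachable from 8ec82f7: {01b18b9, 6a050ab, 77ef830, 8ec82f7, f3379e7}.
Reachable from 5f787f1: {01b18b9, 5f787f1}.
In 8ec82f7's history but not 5f787f1's: {6a050ab, 77ef830, 8ec82f7, f3379e7} — 4 commits.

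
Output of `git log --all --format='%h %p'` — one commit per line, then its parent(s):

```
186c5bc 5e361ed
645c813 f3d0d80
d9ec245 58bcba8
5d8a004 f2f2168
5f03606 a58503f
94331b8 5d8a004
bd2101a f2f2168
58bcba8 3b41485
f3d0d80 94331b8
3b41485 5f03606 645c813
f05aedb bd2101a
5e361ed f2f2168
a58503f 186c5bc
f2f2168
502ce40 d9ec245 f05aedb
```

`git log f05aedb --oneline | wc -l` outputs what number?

Walking parent pointers from f05aedb: reachable set = {bd2101a, f05aedb, f2f2168}.
That is 3 commits.

3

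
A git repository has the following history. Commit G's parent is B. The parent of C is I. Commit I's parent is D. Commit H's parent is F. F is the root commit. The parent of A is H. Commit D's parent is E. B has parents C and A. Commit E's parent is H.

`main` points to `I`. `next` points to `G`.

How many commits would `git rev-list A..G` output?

6

Reachable from G: {A, B, C, D, E, F, G, H, I}.
Reachable from A: {A, F, H}.
In G's history but not A's: {B, C, D, E, G, I} — 6 commits.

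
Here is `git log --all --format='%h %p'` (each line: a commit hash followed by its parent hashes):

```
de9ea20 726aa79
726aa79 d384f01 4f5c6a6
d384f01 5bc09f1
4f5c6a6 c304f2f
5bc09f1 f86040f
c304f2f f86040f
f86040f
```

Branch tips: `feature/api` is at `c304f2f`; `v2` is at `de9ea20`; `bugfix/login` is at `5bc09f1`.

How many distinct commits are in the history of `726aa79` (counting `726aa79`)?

Walking parent pointers from 726aa79: reachable set = {4f5c6a6, 5bc09f1, 726aa79, c304f2f, d384f01, f86040f}.
That is 6 commits.

6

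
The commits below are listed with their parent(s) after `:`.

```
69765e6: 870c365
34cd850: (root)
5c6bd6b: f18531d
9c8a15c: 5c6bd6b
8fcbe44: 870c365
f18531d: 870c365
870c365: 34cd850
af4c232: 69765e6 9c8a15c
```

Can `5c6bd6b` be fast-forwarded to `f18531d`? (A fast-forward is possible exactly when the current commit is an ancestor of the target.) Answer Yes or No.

No

A fast-forward from 5c6bd6b to f18531d is possible iff 5c6bd6b is an ancestor of f18531d.
Ancestors of f18531d: {34cd850, 870c365, f18531d}.
5c6bd6b is not among them, so fast-forward is not possible.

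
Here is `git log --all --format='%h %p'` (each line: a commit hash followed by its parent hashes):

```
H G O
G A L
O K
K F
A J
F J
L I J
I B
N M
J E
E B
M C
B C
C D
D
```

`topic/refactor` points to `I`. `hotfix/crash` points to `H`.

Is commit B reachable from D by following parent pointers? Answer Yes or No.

No

Ancestors of D: {D}.
B is not in that set, so it is not an ancestor of D.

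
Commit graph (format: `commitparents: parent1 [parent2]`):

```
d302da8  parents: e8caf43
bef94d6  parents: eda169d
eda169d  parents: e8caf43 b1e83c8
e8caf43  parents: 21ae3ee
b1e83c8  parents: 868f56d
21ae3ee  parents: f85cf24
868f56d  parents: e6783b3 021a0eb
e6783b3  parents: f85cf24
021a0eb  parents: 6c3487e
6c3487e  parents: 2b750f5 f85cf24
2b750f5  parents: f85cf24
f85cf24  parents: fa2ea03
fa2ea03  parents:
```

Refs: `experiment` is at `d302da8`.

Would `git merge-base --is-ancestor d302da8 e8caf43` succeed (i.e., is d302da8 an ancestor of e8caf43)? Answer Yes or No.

No

Ancestors of e8caf43: {21ae3ee, e8caf43, f85cf24, fa2ea03}.
d302da8 is not in that set, so it is not an ancestor of e8caf43.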